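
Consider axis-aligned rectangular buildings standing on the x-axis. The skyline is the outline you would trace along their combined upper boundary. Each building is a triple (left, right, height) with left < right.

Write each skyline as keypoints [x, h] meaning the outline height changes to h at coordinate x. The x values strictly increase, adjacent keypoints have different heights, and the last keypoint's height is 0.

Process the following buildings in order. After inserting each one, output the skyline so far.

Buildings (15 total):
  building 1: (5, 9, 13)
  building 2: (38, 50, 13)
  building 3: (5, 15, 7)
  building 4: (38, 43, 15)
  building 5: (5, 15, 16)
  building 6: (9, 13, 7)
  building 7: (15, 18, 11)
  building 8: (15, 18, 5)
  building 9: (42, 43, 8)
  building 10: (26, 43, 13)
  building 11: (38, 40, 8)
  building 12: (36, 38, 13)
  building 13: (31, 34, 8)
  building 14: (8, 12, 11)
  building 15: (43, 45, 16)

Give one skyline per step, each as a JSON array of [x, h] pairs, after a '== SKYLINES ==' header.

== SKYLINES ==
[[5,13],[9,0]]
[[5,13],[9,0],[38,13],[50,0]]
[[5,13],[9,7],[15,0],[38,13],[50,0]]
[[5,13],[9,7],[15,0],[38,15],[43,13],[50,0]]
[[5,16],[15,0],[38,15],[43,13],[50,0]]
[[5,16],[15,0],[38,15],[43,13],[50,0]]
[[5,16],[15,11],[18,0],[38,15],[43,13],[50,0]]
[[5,16],[15,11],[18,0],[38,15],[43,13],[50,0]]
[[5,16],[15,11],[18,0],[38,15],[43,13],[50,0]]
[[5,16],[15,11],[18,0],[26,13],[38,15],[43,13],[50,0]]
[[5,16],[15,11],[18,0],[26,13],[38,15],[43,13],[50,0]]
[[5,16],[15,11],[18,0],[26,13],[38,15],[43,13],[50,0]]
[[5,16],[15,11],[18,0],[26,13],[38,15],[43,13],[50,0]]
[[5,16],[15,11],[18,0],[26,13],[38,15],[43,13],[50,0]]
[[5,16],[15,11],[18,0],[26,13],[38,15],[43,16],[45,13],[50,0]]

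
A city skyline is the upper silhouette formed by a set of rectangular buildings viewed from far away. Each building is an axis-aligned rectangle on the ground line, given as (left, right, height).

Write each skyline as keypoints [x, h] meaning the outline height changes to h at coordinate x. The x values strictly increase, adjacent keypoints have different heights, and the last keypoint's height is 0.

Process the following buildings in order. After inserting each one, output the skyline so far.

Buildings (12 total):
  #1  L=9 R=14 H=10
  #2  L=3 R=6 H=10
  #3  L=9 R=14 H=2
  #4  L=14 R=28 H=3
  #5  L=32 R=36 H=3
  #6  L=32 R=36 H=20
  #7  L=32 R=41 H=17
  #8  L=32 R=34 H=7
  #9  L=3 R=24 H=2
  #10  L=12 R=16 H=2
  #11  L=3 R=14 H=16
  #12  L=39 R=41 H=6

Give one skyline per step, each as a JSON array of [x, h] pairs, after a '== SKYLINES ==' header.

== SKYLINES ==
[[9,10],[14,0]]
[[3,10],[6,0],[9,10],[14,0]]
[[3,10],[6,0],[9,10],[14,0]]
[[3,10],[6,0],[9,10],[14,3],[28,0]]
[[3,10],[6,0],[9,10],[14,3],[28,0],[32,3],[36,0]]
[[3,10],[6,0],[9,10],[14,3],[28,0],[32,20],[36,0]]
[[3,10],[6,0],[9,10],[14,3],[28,0],[32,20],[36,17],[41,0]]
[[3,10],[6,0],[9,10],[14,3],[28,0],[32,20],[36,17],[41,0]]
[[3,10],[6,2],[9,10],[14,3],[28,0],[32,20],[36,17],[41,0]]
[[3,10],[6,2],[9,10],[14,3],[28,0],[32,20],[36,17],[41,0]]
[[3,16],[14,3],[28,0],[32,20],[36,17],[41,0]]
[[3,16],[14,3],[28,0],[32,20],[36,17],[41,0]]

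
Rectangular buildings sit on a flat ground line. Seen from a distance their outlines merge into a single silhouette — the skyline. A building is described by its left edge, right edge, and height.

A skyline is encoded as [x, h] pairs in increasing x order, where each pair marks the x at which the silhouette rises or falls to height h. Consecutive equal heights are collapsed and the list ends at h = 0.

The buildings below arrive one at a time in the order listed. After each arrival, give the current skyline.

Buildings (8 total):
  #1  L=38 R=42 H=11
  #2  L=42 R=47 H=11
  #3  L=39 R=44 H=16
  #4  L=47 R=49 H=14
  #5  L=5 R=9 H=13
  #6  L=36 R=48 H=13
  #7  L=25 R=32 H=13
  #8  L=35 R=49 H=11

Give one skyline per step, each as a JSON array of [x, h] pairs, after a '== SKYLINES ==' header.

== SKYLINES ==
[[38,11],[42,0]]
[[38,11],[47,0]]
[[38,11],[39,16],[44,11],[47,0]]
[[38,11],[39,16],[44,11],[47,14],[49,0]]
[[5,13],[9,0],[38,11],[39,16],[44,11],[47,14],[49,0]]
[[5,13],[9,0],[36,13],[39,16],[44,13],[47,14],[49,0]]
[[5,13],[9,0],[25,13],[32,0],[36,13],[39,16],[44,13],[47,14],[49,0]]
[[5,13],[9,0],[25,13],[32,0],[35,11],[36,13],[39,16],[44,13],[47,14],[49,0]]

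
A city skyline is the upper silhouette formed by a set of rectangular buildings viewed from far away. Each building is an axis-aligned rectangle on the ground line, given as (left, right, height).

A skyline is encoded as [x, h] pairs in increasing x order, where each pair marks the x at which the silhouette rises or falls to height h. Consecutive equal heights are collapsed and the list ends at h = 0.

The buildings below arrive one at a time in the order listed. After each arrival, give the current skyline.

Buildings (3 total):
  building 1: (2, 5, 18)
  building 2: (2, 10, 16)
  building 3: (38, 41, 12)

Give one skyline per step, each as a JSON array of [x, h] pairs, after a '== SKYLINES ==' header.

== SKYLINES ==
[[2,18],[5,0]]
[[2,18],[5,16],[10,0]]
[[2,18],[5,16],[10,0],[38,12],[41,0]]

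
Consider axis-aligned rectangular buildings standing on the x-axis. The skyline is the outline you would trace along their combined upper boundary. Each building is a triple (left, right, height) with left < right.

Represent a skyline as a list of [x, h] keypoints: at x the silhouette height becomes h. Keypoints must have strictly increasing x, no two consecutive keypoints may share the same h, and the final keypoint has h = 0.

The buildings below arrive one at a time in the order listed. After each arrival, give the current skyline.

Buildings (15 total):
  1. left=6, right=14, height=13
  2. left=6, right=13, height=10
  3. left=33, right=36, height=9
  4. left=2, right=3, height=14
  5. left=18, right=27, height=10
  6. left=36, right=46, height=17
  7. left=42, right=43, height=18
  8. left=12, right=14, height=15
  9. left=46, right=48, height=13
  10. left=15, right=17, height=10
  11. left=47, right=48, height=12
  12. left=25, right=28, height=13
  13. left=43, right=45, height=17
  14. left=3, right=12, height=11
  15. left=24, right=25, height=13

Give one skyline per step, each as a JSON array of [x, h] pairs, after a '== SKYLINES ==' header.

== SKYLINES ==
[[6,13],[14,0]]
[[6,13],[14,0]]
[[6,13],[14,0],[33,9],[36,0]]
[[2,14],[3,0],[6,13],[14,0],[33,9],[36,0]]
[[2,14],[3,0],[6,13],[14,0],[18,10],[27,0],[33,9],[36,0]]
[[2,14],[3,0],[6,13],[14,0],[18,10],[27,0],[33,9],[36,17],[46,0]]
[[2,14],[3,0],[6,13],[14,0],[18,10],[27,0],[33,9],[36,17],[42,18],[43,17],[46,0]]
[[2,14],[3,0],[6,13],[12,15],[14,0],[18,10],[27,0],[33,9],[36,17],[42,18],[43,17],[46,0]]
[[2,14],[3,0],[6,13],[12,15],[14,0],[18,10],[27,0],[33,9],[36,17],[42,18],[43,17],[46,13],[48,0]]
[[2,14],[3,0],[6,13],[12,15],[14,0],[15,10],[17,0],[18,10],[27,0],[33,9],[36,17],[42,18],[43,17],[46,13],[48,0]]
[[2,14],[3,0],[6,13],[12,15],[14,0],[15,10],[17,0],[18,10],[27,0],[33,9],[36,17],[42,18],[43,17],[46,13],[48,0]]
[[2,14],[3,0],[6,13],[12,15],[14,0],[15,10],[17,0],[18,10],[25,13],[28,0],[33,9],[36,17],[42,18],[43,17],[46,13],[48,0]]
[[2,14],[3,0],[6,13],[12,15],[14,0],[15,10],[17,0],[18,10],[25,13],[28,0],[33,9],[36,17],[42,18],[43,17],[46,13],[48,0]]
[[2,14],[3,11],[6,13],[12,15],[14,0],[15,10],[17,0],[18,10],[25,13],[28,0],[33,9],[36,17],[42,18],[43,17],[46,13],[48,0]]
[[2,14],[3,11],[6,13],[12,15],[14,0],[15,10],[17,0],[18,10],[24,13],[28,0],[33,9],[36,17],[42,18],[43,17],[46,13],[48,0]]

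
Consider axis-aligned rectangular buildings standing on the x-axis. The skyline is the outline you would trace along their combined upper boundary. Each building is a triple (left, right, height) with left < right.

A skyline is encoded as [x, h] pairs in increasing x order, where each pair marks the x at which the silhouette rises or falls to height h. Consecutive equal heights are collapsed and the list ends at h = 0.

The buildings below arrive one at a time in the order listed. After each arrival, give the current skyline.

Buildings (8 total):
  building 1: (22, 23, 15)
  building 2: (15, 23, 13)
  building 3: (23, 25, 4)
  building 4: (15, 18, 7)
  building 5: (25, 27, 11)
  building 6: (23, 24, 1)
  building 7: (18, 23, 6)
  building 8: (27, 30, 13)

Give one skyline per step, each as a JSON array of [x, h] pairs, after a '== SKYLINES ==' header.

== SKYLINES ==
[[22,15],[23,0]]
[[15,13],[22,15],[23,0]]
[[15,13],[22,15],[23,4],[25,0]]
[[15,13],[22,15],[23,4],[25,0]]
[[15,13],[22,15],[23,4],[25,11],[27,0]]
[[15,13],[22,15],[23,4],[25,11],[27,0]]
[[15,13],[22,15],[23,4],[25,11],[27,0]]
[[15,13],[22,15],[23,4],[25,11],[27,13],[30,0]]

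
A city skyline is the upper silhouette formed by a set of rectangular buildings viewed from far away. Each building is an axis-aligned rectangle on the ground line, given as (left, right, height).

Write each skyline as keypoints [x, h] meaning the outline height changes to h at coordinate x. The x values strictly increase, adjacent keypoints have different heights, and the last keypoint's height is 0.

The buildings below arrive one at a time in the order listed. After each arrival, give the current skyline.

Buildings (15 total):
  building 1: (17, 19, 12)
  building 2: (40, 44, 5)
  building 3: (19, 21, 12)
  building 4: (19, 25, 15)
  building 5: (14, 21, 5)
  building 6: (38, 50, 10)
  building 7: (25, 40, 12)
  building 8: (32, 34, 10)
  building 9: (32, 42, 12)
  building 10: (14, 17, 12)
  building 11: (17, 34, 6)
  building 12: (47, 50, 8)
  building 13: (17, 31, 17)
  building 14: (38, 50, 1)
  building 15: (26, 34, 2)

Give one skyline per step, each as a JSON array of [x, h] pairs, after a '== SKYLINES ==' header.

== SKYLINES ==
[[17,12],[19,0]]
[[17,12],[19,0],[40,5],[44,0]]
[[17,12],[21,0],[40,5],[44,0]]
[[17,12],[19,15],[25,0],[40,5],[44,0]]
[[14,5],[17,12],[19,15],[25,0],[40,5],[44,0]]
[[14,5],[17,12],[19,15],[25,0],[38,10],[50,0]]
[[14,5],[17,12],[19,15],[25,12],[40,10],[50,0]]
[[14,5],[17,12],[19,15],[25,12],[40,10],[50,0]]
[[14,5],[17,12],[19,15],[25,12],[42,10],[50,0]]
[[14,12],[19,15],[25,12],[42,10],[50,0]]
[[14,12],[19,15],[25,12],[42,10],[50,0]]
[[14,12],[19,15],[25,12],[42,10],[50,0]]
[[14,12],[17,17],[31,12],[42,10],[50,0]]
[[14,12],[17,17],[31,12],[42,10],[50,0]]
[[14,12],[17,17],[31,12],[42,10],[50,0]]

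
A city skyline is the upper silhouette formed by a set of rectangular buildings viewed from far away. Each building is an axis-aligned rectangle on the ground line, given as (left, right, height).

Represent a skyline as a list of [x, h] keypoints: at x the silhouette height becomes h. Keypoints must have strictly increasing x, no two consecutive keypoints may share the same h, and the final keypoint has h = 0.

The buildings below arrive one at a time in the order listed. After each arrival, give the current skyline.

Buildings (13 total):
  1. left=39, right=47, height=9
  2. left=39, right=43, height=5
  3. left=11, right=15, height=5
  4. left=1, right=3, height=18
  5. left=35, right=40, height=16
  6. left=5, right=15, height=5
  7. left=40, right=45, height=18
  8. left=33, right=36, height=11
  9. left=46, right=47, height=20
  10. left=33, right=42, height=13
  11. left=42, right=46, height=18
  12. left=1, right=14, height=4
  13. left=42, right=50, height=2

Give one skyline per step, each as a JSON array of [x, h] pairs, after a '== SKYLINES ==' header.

== SKYLINES ==
[[39,9],[47,0]]
[[39,9],[47,0]]
[[11,5],[15,0],[39,9],[47,0]]
[[1,18],[3,0],[11,5],[15,0],[39,9],[47,0]]
[[1,18],[3,0],[11,5],[15,0],[35,16],[40,9],[47,0]]
[[1,18],[3,0],[5,5],[15,0],[35,16],[40,9],[47,0]]
[[1,18],[3,0],[5,5],[15,0],[35,16],[40,18],[45,9],[47,0]]
[[1,18],[3,0],[5,5],[15,0],[33,11],[35,16],[40,18],[45,9],[47,0]]
[[1,18],[3,0],[5,5],[15,0],[33,11],[35,16],[40,18],[45,9],[46,20],[47,0]]
[[1,18],[3,0],[5,5],[15,0],[33,13],[35,16],[40,18],[45,9],[46,20],[47,0]]
[[1,18],[3,0],[5,5],[15,0],[33,13],[35,16],[40,18],[46,20],[47,0]]
[[1,18],[3,4],[5,5],[15,0],[33,13],[35,16],[40,18],[46,20],[47,0]]
[[1,18],[3,4],[5,5],[15,0],[33,13],[35,16],[40,18],[46,20],[47,2],[50,0]]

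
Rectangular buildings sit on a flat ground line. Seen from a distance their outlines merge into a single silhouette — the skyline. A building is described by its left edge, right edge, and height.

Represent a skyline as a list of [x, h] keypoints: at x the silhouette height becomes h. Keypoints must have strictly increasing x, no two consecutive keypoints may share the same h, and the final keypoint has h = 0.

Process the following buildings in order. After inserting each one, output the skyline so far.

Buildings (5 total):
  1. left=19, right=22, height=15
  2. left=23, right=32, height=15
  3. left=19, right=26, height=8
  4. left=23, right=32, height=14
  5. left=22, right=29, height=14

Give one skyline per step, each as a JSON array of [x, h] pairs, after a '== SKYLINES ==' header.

== SKYLINES ==
[[19,15],[22,0]]
[[19,15],[22,0],[23,15],[32,0]]
[[19,15],[22,8],[23,15],[32,0]]
[[19,15],[22,8],[23,15],[32,0]]
[[19,15],[22,14],[23,15],[32,0]]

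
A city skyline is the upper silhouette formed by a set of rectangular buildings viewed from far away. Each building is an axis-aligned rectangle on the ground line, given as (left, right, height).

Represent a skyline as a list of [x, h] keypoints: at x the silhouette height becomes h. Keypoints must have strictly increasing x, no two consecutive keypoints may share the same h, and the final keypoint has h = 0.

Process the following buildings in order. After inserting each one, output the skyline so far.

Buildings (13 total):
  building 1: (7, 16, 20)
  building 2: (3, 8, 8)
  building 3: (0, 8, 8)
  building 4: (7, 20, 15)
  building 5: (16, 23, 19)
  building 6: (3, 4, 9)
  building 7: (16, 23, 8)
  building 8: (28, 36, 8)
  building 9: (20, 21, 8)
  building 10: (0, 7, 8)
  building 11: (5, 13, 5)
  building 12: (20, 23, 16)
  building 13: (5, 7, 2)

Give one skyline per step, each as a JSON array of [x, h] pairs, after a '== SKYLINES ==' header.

== SKYLINES ==
[[7,20],[16,0]]
[[3,8],[7,20],[16,0]]
[[0,8],[7,20],[16,0]]
[[0,8],[7,20],[16,15],[20,0]]
[[0,8],[7,20],[16,19],[23,0]]
[[0,8],[3,9],[4,8],[7,20],[16,19],[23,0]]
[[0,8],[3,9],[4,8],[7,20],[16,19],[23,0]]
[[0,8],[3,9],[4,8],[7,20],[16,19],[23,0],[28,8],[36,0]]
[[0,8],[3,9],[4,8],[7,20],[16,19],[23,0],[28,8],[36,0]]
[[0,8],[3,9],[4,8],[7,20],[16,19],[23,0],[28,8],[36,0]]
[[0,8],[3,9],[4,8],[7,20],[16,19],[23,0],[28,8],[36,0]]
[[0,8],[3,9],[4,8],[7,20],[16,19],[23,0],[28,8],[36,0]]
[[0,8],[3,9],[4,8],[7,20],[16,19],[23,0],[28,8],[36,0]]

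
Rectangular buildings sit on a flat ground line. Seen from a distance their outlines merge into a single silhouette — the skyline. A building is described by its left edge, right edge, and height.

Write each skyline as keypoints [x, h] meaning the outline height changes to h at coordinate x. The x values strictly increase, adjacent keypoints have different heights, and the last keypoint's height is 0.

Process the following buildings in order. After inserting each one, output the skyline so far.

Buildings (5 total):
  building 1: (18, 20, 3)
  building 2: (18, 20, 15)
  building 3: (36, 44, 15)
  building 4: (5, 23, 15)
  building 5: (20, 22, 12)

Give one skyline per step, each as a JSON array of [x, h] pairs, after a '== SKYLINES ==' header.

== SKYLINES ==
[[18,3],[20,0]]
[[18,15],[20,0]]
[[18,15],[20,0],[36,15],[44,0]]
[[5,15],[23,0],[36,15],[44,0]]
[[5,15],[23,0],[36,15],[44,0]]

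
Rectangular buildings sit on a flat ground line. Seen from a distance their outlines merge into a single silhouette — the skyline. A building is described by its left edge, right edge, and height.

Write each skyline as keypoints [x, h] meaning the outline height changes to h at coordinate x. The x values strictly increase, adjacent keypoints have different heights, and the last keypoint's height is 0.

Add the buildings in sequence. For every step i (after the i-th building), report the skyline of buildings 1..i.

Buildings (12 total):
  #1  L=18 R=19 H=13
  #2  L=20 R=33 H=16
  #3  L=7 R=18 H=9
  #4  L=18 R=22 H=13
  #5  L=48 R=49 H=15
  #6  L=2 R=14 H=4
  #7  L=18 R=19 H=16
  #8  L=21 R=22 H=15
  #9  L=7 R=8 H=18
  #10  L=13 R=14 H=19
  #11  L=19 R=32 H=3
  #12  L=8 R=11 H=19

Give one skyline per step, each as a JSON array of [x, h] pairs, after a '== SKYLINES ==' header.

== SKYLINES ==
[[18,13],[19,0]]
[[18,13],[19,0],[20,16],[33,0]]
[[7,9],[18,13],[19,0],[20,16],[33,0]]
[[7,9],[18,13],[20,16],[33,0]]
[[7,9],[18,13],[20,16],[33,0],[48,15],[49,0]]
[[2,4],[7,9],[18,13],[20,16],[33,0],[48,15],[49,0]]
[[2,4],[7,9],[18,16],[19,13],[20,16],[33,0],[48,15],[49,0]]
[[2,4],[7,9],[18,16],[19,13],[20,16],[33,0],[48,15],[49,0]]
[[2,4],[7,18],[8,9],[18,16],[19,13],[20,16],[33,0],[48,15],[49,0]]
[[2,4],[7,18],[8,9],[13,19],[14,9],[18,16],[19,13],[20,16],[33,0],[48,15],[49,0]]
[[2,4],[7,18],[8,9],[13,19],[14,9],[18,16],[19,13],[20,16],[33,0],[48,15],[49,0]]
[[2,4],[7,18],[8,19],[11,9],[13,19],[14,9],[18,16],[19,13],[20,16],[33,0],[48,15],[49,0]]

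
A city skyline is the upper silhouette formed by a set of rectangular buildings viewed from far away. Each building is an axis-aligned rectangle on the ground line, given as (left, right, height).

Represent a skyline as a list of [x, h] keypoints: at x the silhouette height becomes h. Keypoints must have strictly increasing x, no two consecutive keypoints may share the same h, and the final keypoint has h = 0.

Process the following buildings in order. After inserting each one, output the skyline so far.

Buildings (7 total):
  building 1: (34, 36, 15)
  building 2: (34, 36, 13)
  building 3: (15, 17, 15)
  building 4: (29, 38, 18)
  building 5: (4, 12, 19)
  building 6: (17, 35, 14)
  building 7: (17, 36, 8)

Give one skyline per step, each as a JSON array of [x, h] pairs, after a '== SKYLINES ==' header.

== SKYLINES ==
[[34,15],[36,0]]
[[34,15],[36,0]]
[[15,15],[17,0],[34,15],[36,0]]
[[15,15],[17,0],[29,18],[38,0]]
[[4,19],[12,0],[15,15],[17,0],[29,18],[38,0]]
[[4,19],[12,0],[15,15],[17,14],[29,18],[38,0]]
[[4,19],[12,0],[15,15],[17,14],[29,18],[38,0]]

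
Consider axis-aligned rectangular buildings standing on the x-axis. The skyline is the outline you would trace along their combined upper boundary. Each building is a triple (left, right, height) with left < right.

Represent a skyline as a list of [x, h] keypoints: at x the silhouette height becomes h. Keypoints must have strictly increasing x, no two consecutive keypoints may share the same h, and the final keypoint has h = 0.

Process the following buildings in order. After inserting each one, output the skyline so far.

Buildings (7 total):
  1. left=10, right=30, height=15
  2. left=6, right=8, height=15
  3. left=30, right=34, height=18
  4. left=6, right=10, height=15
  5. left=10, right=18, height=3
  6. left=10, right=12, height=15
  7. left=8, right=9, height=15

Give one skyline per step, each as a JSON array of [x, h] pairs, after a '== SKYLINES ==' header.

== SKYLINES ==
[[10,15],[30,0]]
[[6,15],[8,0],[10,15],[30,0]]
[[6,15],[8,0],[10,15],[30,18],[34,0]]
[[6,15],[30,18],[34,0]]
[[6,15],[30,18],[34,0]]
[[6,15],[30,18],[34,0]]
[[6,15],[30,18],[34,0]]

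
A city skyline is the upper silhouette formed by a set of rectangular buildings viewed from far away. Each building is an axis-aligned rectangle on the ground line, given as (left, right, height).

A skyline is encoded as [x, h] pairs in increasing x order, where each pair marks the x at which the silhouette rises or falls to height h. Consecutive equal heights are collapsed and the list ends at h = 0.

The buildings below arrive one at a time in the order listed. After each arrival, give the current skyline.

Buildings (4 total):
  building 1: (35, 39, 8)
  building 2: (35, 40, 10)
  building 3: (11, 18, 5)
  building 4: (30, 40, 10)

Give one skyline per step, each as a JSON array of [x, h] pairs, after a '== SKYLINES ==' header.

== SKYLINES ==
[[35,8],[39,0]]
[[35,10],[40,0]]
[[11,5],[18,0],[35,10],[40,0]]
[[11,5],[18,0],[30,10],[40,0]]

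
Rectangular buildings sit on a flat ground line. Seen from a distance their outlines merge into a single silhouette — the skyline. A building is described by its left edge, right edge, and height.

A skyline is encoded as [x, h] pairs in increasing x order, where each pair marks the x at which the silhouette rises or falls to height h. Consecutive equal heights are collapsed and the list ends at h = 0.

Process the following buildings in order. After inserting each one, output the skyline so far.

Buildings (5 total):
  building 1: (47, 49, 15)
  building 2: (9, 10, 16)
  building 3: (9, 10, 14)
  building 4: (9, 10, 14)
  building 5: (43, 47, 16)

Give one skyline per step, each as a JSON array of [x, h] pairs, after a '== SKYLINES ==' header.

== SKYLINES ==
[[47,15],[49,0]]
[[9,16],[10,0],[47,15],[49,0]]
[[9,16],[10,0],[47,15],[49,0]]
[[9,16],[10,0],[47,15],[49,0]]
[[9,16],[10,0],[43,16],[47,15],[49,0]]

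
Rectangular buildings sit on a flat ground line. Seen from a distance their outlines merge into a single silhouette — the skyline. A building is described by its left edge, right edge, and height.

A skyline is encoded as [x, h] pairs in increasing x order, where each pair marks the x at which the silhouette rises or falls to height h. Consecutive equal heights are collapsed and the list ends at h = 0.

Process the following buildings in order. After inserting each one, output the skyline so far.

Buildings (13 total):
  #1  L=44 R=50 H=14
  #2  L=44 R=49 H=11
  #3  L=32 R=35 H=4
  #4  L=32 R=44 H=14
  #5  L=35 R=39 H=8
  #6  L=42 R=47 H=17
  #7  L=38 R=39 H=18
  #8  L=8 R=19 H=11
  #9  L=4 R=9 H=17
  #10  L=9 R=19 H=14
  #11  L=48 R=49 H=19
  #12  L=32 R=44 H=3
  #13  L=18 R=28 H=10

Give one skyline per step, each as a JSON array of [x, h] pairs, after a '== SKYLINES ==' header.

== SKYLINES ==
[[44,14],[50,0]]
[[44,14],[50,0]]
[[32,4],[35,0],[44,14],[50,0]]
[[32,14],[50,0]]
[[32,14],[50,0]]
[[32,14],[42,17],[47,14],[50,0]]
[[32,14],[38,18],[39,14],[42,17],[47,14],[50,0]]
[[8,11],[19,0],[32,14],[38,18],[39,14],[42,17],[47,14],[50,0]]
[[4,17],[9,11],[19,0],[32,14],[38,18],[39,14],[42,17],[47,14],[50,0]]
[[4,17],[9,14],[19,0],[32,14],[38,18],[39,14],[42,17],[47,14],[50,0]]
[[4,17],[9,14],[19,0],[32,14],[38,18],[39,14],[42,17],[47,14],[48,19],[49,14],[50,0]]
[[4,17],[9,14],[19,0],[32,14],[38,18],[39,14],[42,17],[47,14],[48,19],[49,14],[50,0]]
[[4,17],[9,14],[19,10],[28,0],[32,14],[38,18],[39,14],[42,17],[47,14],[48,19],[49,14],[50,0]]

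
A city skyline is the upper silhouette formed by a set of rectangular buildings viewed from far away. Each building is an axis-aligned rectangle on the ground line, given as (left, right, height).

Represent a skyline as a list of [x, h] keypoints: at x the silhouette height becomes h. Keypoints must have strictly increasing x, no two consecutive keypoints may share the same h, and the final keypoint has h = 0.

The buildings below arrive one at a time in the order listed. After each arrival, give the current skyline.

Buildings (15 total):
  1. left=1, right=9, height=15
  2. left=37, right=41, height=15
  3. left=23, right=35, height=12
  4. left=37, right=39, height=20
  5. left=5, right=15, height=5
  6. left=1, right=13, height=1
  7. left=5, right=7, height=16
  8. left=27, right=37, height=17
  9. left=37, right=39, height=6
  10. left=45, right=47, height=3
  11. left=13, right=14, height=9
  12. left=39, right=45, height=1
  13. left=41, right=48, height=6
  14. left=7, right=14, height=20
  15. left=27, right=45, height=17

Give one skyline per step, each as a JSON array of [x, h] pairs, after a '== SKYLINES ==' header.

== SKYLINES ==
[[1,15],[9,0]]
[[1,15],[9,0],[37,15],[41,0]]
[[1,15],[9,0],[23,12],[35,0],[37,15],[41,0]]
[[1,15],[9,0],[23,12],[35,0],[37,20],[39,15],[41,0]]
[[1,15],[9,5],[15,0],[23,12],[35,0],[37,20],[39,15],[41,0]]
[[1,15],[9,5],[15,0],[23,12],[35,0],[37,20],[39,15],[41,0]]
[[1,15],[5,16],[7,15],[9,5],[15,0],[23,12],[35,0],[37,20],[39,15],[41,0]]
[[1,15],[5,16],[7,15],[9,5],[15,0],[23,12],[27,17],[37,20],[39,15],[41,0]]
[[1,15],[5,16],[7,15],[9,5],[15,0],[23,12],[27,17],[37,20],[39,15],[41,0]]
[[1,15],[5,16],[7,15],[9,5],[15,0],[23,12],[27,17],[37,20],[39,15],[41,0],[45,3],[47,0]]
[[1,15],[5,16],[7,15],[9,5],[13,9],[14,5],[15,0],[23,12],[27,17],[37,20],[39,15],[41,0],[45,3],[47,0]]
[[1,15],[5,16],[7,15],[9,5],[13,9],[14,5],[15,0],[23,12],[27,17],[37,20],[39,15],[41,1],[45,3],[47,0]]
[[1,15],[5,16],[7,15],[9,5],[13,9],[14,5],[15,0],[23,12],[27,17],[37,20],[39,15],[41,6],[48,0]]
[[1,15],[5,16],[7,20],[14,5],[15,0],[23,12],[27,17],[37,20],[39,15],[41,6],[48,0]]
[[1,15],[5,16],[7,20],[14,5],[15,0],[23,12],[27,17],[37,20],[39,17],[45,6],[48,0]]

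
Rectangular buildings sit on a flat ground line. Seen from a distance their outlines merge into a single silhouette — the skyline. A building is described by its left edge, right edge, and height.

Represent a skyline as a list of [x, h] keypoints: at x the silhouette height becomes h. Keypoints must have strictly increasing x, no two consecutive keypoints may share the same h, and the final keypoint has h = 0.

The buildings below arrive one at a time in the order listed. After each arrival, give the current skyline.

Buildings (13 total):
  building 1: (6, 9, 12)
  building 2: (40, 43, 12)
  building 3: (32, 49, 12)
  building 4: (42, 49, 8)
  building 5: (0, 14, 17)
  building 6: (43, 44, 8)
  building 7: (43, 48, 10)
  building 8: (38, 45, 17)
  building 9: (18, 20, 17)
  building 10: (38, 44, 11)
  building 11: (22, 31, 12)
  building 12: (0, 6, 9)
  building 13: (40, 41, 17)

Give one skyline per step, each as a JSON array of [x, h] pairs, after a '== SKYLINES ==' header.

== SKYLINES ==
[[6,12],[9,0]]
[[6,12],[9,0],[40,12],[43,0]]
[[6,12],[9,0],[32,12],[49,0]]
[[6,12],[9,0],[32,12],[49,0]]
[[0,17],[14,0],[32,12],[49,0]]
[[0,17],[14,0],[32,12],[49,0]]
[[0,17],[14,0],[32,12],[49,0]]
[[0,17],[14,0],[32,12],[38,17],[45,12],[49,0]]
[[0,17],[14,0],[18,17],[20,0],[32,12],[38,17],[45,12],[49,0]]
[[0,17],[14,0],[18,17],[20,0],[32,12],[38,17],[45,12],[49,0]]
[[0,17],[14,0],[18,17],[20,0],[22,12],[31,0],[32,12],[38,17],[45,12],[49,0]]
[[0,17],[14,0],[18,17],[20,0],[22,12],[31,0],[32,12],[38,17],[45,12],[49,0]]
[[0,17],[14,0],[18,17],[20,0],[22,12],[31,0],[32,12],[38,17],[45,12],[49,0]]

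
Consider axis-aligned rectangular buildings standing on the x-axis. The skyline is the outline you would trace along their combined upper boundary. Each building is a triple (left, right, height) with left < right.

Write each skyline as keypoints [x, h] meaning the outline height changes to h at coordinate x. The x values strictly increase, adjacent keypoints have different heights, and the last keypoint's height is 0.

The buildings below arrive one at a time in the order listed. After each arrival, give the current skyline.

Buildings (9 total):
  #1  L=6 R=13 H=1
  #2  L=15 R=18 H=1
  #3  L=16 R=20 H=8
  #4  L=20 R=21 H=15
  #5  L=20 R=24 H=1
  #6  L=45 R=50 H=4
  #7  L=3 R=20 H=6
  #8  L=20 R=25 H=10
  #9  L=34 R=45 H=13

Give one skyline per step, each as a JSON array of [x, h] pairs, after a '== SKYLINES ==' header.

== SKYLINES ==
[[6,1],[13,0]]
[[6,1],[13,0],[15,1],[18,0]]
[[6,1],[13,0],[15,1],[16,8],[20,0]]
[[6,1],[13,0],[15,1],[16,8],[20,15],[21,0]]
[[6,1],[13,0],[15,1],[16,8],[20,15],[21,1],[24,0]]
[[6,1],[13,0],[15,1],[16,8],[20,15],[21,1],[24,0],[45,4],[50,0]]
[[3,6],[16,8],[20,15],[21,1],[24,0],[45,4],[50,0]]
[[3,6],[16,8],[20,15],[21,10],[25,0],[45,4],[50,0]]
[[3,6],[16,8],[20,15],[21,10],[25,0],[34,13],[45,4],[50,0]]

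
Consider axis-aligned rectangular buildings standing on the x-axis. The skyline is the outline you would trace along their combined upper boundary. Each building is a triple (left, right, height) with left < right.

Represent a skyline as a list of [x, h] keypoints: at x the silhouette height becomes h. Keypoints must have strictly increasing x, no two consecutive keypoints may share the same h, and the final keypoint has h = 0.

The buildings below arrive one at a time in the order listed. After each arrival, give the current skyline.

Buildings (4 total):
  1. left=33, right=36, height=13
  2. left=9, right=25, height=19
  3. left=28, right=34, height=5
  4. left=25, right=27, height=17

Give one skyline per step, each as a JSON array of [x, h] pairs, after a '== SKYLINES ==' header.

== SKYLINES ==
[[33,13],[36,0]]
[[9,19],[25,0],[33,13],[36,0]]
[[9,19],[25,0],[28,5],[33,13],[36,0]]
[[9,19],[25,17],[27,0],[28,5],[33,13],[36,0]]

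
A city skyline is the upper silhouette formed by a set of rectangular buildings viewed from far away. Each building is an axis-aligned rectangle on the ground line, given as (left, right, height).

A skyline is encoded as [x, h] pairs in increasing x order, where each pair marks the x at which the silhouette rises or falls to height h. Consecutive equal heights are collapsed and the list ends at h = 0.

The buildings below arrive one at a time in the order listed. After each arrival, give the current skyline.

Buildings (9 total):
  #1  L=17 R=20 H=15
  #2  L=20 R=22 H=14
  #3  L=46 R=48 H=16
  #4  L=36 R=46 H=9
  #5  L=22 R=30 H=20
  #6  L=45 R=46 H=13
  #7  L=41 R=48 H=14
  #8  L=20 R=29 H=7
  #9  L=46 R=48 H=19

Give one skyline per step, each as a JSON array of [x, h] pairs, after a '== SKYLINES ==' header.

== SKYLINES ==
[[17,15],[20,0]]
[[17,15],[20,14],[22,0]]
[[17,15],[20,14],[22,0],[46,16],[48,0]]
[[17,15],[20,14],[22,0],[36,9],[46,16],[48,0]]
[[17,15],[20,14],[22,20],[30,0],[36,9],[46,16],[48,0]]
[[17,15],[20,14],[22,20],[30,0],[36,9],[45,13],[46,16],[48,0]]
[[17,15],[20,14],[22,20],[30,0],[36,9],[41,14],[46,16],[48,0]]
[[17,15],[20,14],[22,20],[30,0],[36,9],[41,14],[46,16],[48,0]]
[[17,15],[20,14],[22,20],[30,0],[36,9],[41,14],[46,19],[48,0]]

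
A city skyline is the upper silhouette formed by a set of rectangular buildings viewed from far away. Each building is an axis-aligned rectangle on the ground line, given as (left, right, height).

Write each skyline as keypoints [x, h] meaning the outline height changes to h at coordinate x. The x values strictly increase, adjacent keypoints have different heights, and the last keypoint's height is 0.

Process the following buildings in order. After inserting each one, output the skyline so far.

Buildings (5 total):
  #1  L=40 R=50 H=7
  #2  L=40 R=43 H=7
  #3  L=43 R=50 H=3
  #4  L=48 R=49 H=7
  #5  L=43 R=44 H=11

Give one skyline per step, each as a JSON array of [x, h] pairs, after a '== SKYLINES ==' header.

== SKYLINES ==
[[40,7],[50,0]]
[[40,7],[50,0]]
[[40,7],[50,0]]
[[40,7],[50,0]]
[[40,7],[43,11],[44,7],[50,0]]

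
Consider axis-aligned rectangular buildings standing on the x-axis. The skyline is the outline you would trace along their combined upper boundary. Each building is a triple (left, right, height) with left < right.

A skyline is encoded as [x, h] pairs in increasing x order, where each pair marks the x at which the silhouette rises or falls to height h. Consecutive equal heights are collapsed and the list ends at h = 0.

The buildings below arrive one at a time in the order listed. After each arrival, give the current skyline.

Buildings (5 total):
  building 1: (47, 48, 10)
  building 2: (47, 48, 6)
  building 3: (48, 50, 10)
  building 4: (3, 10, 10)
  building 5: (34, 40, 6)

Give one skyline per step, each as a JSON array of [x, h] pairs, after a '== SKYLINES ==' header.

== SKYLINES ==
[[47,10],[48,0]]
[[47,10],[48,0]]
[[47,10],[50,0]]
[[3,10],[10,0],[47,10],[50,0]]
[[3,10],[10,0],[34,6],[40,0],[47,10],[50,0]]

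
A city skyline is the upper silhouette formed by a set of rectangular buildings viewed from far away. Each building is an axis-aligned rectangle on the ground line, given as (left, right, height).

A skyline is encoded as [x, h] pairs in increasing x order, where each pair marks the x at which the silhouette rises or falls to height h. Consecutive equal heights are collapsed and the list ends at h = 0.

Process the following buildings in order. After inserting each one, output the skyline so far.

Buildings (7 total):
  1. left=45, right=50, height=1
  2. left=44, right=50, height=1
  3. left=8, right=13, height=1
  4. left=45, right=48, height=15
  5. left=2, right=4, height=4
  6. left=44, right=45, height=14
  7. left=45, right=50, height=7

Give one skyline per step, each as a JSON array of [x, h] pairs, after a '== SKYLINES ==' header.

== SKYLINES ==
[[45,1],[50,0]]
[[44,1],[50,0]]
[[8,1],[13,0],[44,1],[50,0]]
[[8,1],[13,0],[44,1],[45,15],[48,1],[50,0]]
[[2,4],[4,0],[8,1],[13,0],[44,1],[45,15],[48,1],[50,0]]
[[2,4],[4,0],[8,1],[13,0],[44,14],[45,15],[48,1],[50,0]]
[[2,4],[4,0],[8,1],[13,0],[44,14],[45,15],[48,7],[50,0]]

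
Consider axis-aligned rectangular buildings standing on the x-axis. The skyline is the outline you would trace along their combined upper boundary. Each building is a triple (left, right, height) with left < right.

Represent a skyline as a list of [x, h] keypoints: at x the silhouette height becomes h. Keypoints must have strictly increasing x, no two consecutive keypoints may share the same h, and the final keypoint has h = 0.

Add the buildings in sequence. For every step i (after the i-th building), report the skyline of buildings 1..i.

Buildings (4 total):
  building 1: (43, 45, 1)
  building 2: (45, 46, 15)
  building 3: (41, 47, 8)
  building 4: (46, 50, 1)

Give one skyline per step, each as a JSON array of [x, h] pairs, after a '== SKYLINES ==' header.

== SKYLINES ==
[[43,1],[45,0]]
[[43,1],[45,15],[46,0]]
[[41,8],[45,15],[46,8],[47,0]]
[[41,8],[45,15],[46,8],[47,1],[50,0]]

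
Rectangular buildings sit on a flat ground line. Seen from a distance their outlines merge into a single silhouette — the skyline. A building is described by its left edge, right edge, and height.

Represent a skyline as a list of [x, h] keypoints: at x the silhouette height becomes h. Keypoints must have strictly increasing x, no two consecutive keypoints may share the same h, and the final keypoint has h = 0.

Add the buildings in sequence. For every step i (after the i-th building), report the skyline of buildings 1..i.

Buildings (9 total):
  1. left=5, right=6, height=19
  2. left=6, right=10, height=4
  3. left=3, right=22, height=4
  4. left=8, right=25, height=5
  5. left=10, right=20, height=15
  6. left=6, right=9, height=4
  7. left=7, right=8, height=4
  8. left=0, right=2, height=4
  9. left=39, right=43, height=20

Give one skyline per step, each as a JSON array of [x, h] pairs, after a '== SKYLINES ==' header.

== SKYLINES ==
[[5,19],[6,0]]
[[5,19],[6,4],[10,0]]
[[3,4],[5,19],[6,4],[22,0]]
[[3,4],[5,19],[6,4],[8,5],[25,0]]
[[3,4],[5,19],[6,4],[8,5],[10,15],[20,5],[25,0]]
[[3,4],[5,19],[6,4],[8,5],[10,15],[20,5],[25,0]]
[[3,4],[5,19],[6,4],[8,5],[10,15],[20,5],[25,0]]
[[0,4],[2,0],[3,4],[5,19],[6,4],[8,5],[10,15],[20,5],[25,0]]
[[0,4],[2,0],[3,4],[5,19],[6,4],[8,5],[10,15],[20,5],[25,0],[39,20],[43,0]]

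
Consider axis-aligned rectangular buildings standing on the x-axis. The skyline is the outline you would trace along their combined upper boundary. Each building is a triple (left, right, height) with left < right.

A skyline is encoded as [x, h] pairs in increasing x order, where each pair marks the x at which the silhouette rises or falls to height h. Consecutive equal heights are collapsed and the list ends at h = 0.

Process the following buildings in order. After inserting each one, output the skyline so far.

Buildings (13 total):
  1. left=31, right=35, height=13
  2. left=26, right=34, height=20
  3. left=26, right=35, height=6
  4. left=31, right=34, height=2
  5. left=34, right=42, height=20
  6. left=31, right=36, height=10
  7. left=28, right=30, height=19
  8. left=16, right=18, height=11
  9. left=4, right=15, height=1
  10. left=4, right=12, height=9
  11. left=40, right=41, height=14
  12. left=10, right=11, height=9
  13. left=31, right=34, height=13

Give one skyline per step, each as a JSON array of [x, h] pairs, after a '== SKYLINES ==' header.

== SKYLINES ==
[[31,13],[35,0]]
[[26,20],[34,13],[35,0]]
[[26,20],[34,13],[35,0]]
[[26,20],[34,13],[35,0]]
[[26,20],[42,0]]
[[26,20],[42,0]]
[[26,20],[42,0]]
[[16,11],[18,0],[26,20],[42,0]]
[[4,1],[15,0],[16,11],[18,0],[26,20],[42,0]]
[[4,9],[12,1],[15,0],[16,11],[18,0],[26,20],[42,0]]
[[4,9],[12,1],[15,0],[16,11],[18,0],[26,20],[42,0]]
[[4,9],[12,1],[15,0],[16,11],[18,0],[26,20],[42,0]]
[[4,9],[12,1],[15,0],[16,11],[18,0],[26,20],[42,0]]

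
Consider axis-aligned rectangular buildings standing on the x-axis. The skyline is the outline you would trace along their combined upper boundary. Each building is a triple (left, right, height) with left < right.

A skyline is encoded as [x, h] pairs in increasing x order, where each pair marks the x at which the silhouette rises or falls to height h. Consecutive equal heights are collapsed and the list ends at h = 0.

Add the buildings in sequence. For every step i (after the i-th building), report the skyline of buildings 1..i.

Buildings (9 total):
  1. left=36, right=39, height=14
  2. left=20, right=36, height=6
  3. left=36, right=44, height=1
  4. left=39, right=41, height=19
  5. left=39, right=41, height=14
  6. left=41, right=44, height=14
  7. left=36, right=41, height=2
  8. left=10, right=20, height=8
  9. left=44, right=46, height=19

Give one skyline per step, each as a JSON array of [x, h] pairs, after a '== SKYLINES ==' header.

== SKYLINES ==
[[36,14],[39,0]]
[[20,6],[36,14],[39,0]]
[[20,6],[36,14],[39,1],[44,0]]
[[20,6],[36,14],[39,19],[41,1],[44,0]]
[[20,6],[36,14],[39,19],[41,1],[44,0]]
[[20,6],[36,14],[39,19],[41,14],[44,0]]
[[20,6],[36,14],[39,19],[41,14],[44,0]]
[[10,8],[20,6],[36,14],[39,19],[41,14],[44,0]]
[[10,8],[20,6],[36,14],[39,19],[41,14],[44,19],[46,0]]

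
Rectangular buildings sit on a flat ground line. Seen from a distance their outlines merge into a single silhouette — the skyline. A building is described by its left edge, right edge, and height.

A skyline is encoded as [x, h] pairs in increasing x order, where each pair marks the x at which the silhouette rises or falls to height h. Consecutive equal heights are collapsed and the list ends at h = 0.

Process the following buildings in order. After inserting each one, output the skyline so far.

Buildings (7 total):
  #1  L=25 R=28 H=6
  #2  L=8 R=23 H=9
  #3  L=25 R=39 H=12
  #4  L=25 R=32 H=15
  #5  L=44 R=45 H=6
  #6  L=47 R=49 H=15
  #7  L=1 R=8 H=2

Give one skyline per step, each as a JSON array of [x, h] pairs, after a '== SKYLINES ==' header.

== SKYLINES ==
[[25,6],[28,0]]
[[8,9],[23,0],[25,6],[28,0]]
[[8,9],[23,0],[25,12],[39,0]]
[[8,9],[23,0],[25,15],[32,12],[39,0]]
[[8,9],[23,0],[25,15],[32,12],[39,0],[44,6],[45,0]]
[[8,9],[23,0],[25,15],[32,12],[39,0],[44,6],[45,0],[47,15],[49,0]]
[[1,2],[8,9],[23,0],[25,15],[32,12],[39,0],[44,6],[45,0],[47,15],[49,0]]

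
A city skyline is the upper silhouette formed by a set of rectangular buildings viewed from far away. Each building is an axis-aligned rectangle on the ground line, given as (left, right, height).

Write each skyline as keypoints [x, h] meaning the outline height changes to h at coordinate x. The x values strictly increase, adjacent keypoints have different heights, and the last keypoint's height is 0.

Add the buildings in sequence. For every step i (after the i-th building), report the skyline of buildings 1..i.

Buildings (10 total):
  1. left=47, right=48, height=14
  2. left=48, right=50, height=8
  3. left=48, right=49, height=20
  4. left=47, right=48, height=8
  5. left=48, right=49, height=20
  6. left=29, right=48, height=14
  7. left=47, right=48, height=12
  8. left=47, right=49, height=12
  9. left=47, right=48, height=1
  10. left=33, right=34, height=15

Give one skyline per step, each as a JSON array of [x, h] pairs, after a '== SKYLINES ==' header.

== SKYLINES ==
[[47,14],[48,0]]
[[47,14],[48,8],[50,0]]
[[47,14],[48,20],[49,8],[50,0]]
[[47,14],[48,20],[49,8],[50,0]]
[[47,14],[48,20],[49,8],[50,0]]
[[29,14],[48,20],[49,8],[50,0]]
[[29,14],[48,20],[49,8],[50,0]]
[[29,14],[48,20],[49,8],[50,0]]
[[29,14],[48,20],[49,8],[50,0]]
[[29,14],[33,15],[34,14],[48,20],[49,8],[50,0]]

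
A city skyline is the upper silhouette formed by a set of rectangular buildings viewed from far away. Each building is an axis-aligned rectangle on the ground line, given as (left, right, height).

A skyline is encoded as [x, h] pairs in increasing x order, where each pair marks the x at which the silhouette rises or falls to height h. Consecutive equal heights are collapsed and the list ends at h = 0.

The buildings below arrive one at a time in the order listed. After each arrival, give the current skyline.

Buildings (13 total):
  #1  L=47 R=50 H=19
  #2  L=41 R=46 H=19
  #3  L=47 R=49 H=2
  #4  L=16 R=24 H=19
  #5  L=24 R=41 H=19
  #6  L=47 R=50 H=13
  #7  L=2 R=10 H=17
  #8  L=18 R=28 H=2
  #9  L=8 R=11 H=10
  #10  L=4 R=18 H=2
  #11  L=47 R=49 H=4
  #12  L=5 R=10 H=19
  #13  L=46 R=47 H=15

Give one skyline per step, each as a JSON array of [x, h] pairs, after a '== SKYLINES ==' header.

== SKYLINES ==
[[47,19],[50,0]]
[[41,19],[46,0],[47,19],[50,0]]
[[41,19],[46,0],[47,19],[50,0]]
[[16,19],[24,0],[41,19],[46,0],[47,19],[50,0]]
[[16,19],[46,0],[47,19],[50,0]]
[[16,19],[46,0],[47,19],[50,0]]
[[2,17],[10,0],[16,19],[46,0],[47,19],[50,0]]
[[2,17],[10,0],[16,19],[46,0],[47,19],[50,0]]
[[2,17],[10,10],[11,0],[16,19],[46,0],[47,19],[50,0]]
[[2,17],[10,10],[11,2],[16,19],[46,0],[47,19],[50,0]]
[[2,17],[10,10],[11,2],[16,19],[46,0],[47,19],[50,0]]
[[2,17],[5,19],[10,10],[11,2],[16,19],[46,0],[47,19],[50,0]]
[[2,17],[5,19],[10,10],[11,2],[16,19],[46,15],[47,19],[50,0]]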